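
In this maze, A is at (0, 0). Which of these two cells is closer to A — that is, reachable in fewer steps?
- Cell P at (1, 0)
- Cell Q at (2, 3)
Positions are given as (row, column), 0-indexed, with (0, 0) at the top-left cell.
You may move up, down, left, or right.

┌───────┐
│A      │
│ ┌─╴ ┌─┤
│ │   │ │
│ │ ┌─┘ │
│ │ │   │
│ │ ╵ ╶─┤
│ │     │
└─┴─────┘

Shortest path A → P at (1, 0): 1 steps
Shortest path A → Q at (2, 3): 9 steps

P is closer (1 steps vs 9 steps).

Path to P:

┌───────┐
│A      │
│ ┌─╴ ┌─┤
│P│   │ │
│ │ ┌─┘ │
│ │ │   │
│ │ ╵ ╶─┤
│ │     │
└─┴─────┘

Path to Q:

┌───────┐
│A → ↓  │
│ ┌─╴ ┌─┤
│ │↓ ↲│ │
│ │ ┌─┘ │
│ │↓│↱ Q│
│ │ ╵ ╶─┤
│ │↳ ↑  │
└─┴─────┘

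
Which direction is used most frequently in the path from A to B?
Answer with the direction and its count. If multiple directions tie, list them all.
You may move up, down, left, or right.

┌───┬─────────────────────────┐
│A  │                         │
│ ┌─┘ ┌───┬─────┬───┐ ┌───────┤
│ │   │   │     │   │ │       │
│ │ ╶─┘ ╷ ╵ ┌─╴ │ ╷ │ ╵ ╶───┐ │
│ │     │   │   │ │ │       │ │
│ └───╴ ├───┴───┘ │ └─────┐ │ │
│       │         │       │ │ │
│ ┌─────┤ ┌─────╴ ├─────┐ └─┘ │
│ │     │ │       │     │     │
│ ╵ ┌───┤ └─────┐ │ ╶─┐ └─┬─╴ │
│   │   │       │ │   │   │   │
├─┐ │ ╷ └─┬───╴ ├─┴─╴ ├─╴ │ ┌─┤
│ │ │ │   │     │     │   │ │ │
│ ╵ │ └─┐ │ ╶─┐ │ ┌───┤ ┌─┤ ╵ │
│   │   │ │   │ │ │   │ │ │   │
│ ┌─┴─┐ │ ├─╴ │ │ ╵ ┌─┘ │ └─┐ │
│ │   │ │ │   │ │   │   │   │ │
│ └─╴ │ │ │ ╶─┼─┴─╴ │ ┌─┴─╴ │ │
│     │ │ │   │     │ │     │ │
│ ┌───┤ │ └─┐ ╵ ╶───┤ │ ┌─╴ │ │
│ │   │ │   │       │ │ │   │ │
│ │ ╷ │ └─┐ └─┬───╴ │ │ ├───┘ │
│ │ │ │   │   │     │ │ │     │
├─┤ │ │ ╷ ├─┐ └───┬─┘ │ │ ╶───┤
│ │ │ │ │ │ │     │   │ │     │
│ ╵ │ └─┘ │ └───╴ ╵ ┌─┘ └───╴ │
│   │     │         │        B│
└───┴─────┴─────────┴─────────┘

Directions: down, down, down, right, right, right, up, left, left, up, right, up, right, right, right, right, right, right, right, right, down, down, right, up, right, right, right, down, down, down, down, left, down, down, right, down, down, down, down, left, left, down, right, right, down
Counts: {'down': 17, 'right': 19, 'up': 4, 'left': 5}
Most common: right (19 times)

Solution:

┌───┬─────────────────────────┐
│A  │↱ → → → → → → → ↓        │
│ ┌─┘ ┌───┬─────┬───┐ ┌───────┤
│↓│↱ ↑│   │     │   │↓│↱ → → ↓│
│ │ ╶─┘ ╷ ╵ ┌─╴ │ ╷ │ ╵ ╶───┐ │
│↓│↑ ← ↰│   │   │ │ │↳ ↑    │↓│
│ └───╴ ├───┴───┘ │ └─────┐ │ │
│↳ → → ↑│         │       │ │↓│
│ ┌─────┤ ┌─────╴ ├─────┐ └─┘ │
│ │     │ │       │     │    ↓│
│ ╵ ┌───┤ └─────┐ │ ╶─┐ └─┬─╴ │
│   │   │       │ │   │   │↓ ↲│
├─┐ │ ╷ └─┬───╴ ├─┴─╴ ├─╴ │ ┌─┤
│ │ │ │   │     │     │   │↓│ │
│ ╵ │ └─┐ │ ╶─┐ │ ┌───┤ ┌─┤ ╵ │
│   │   │ │   │ │ │   │ │ │↳ ↓│
│ ┌─┴─┐ │ ├─╴ │ │ ╵ ┌─┘ │ └─┐ │
│ │   │ │ │   │ │   │   │   │↓│
│ └─╴ │ │ │ ╶─┼─┴─╴ │ ┌─┴─╴ │ │
│     │ │ │   │     │ │     │↓│
│ ┌───┤ │ └─┐ ╵ ╶───┤ │ ┌─╴ │ │
│ │   │ │   │       │ │ │   │↓│
│ │ ╷ │ └─┐ └─┬───╴ │ │ ├───┘ │
│ │ │ │   │   │     │ │ │↓ ← ↲│
├─┤ │ │ ╷ ├─┐ └───┬─┘ │ │ ╶───┤
│ │ │ │ │ │ │     │   │ │↳ → ↓│
│ ╵ │ └─┘ │ └───╴ ╵ ┌─┘ └───╴ │
│   │     │         │        B│
└───┴─────┴─────────┴─────────┘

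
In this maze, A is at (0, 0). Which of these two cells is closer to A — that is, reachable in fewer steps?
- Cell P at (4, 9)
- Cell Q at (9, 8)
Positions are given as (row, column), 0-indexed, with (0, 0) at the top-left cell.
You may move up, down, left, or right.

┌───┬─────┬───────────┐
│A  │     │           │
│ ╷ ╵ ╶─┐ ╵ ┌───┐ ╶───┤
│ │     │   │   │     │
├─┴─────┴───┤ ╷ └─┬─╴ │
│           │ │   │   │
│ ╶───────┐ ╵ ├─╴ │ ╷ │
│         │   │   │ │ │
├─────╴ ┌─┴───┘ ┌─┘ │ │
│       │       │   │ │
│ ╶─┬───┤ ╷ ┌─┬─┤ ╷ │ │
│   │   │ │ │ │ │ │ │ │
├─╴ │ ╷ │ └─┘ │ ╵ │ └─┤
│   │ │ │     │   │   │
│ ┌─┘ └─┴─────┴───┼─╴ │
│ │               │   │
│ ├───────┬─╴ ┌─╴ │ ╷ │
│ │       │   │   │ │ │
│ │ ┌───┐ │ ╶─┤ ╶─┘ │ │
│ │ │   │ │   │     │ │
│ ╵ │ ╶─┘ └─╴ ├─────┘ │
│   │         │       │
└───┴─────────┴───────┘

Shortest path A → P at (4, 9): 19 steps
Shortest path A → Q at (9, 8): 27 steps

P is closer (19 steps vs 27 steps).

Path to P:

┌───┬─────┬───────────┐
│A ↓│↱ → ↓│↱ → → ↓    │
│ ╷ ╵ ╶─┐ ╵ ┌───┐ ╶───┤
│ │↳ ↑  │↳ ↑│   │↳ → ↓│
├─┴─────┴───┤ ╷ └─┬─╴ │
│           │ │   │↓ ↲│
│ ╶───────┐ ╵ ├─╴ │ ╷ │
│         │   │   │↓│ │
├─────╴ ┌─┴───┘ ┌─┘ │ │
│       │       │  P│ │
│ ╶─┬───┤ ╷ ┌─┬─┤ ╷ │ │
│   │   │ │ │ │ │ │ │ │
├─╴ │ ╷ │ └─┘ │ ╵ │ └─┤
│   │ │ │     │   │   │
│ ┌─┘ └─┴─────┴───┼─╴ │
│ │               │   │
│ ├───────┬─╴ ┌─╴ │ ╷ │
│ │       │   │   │ │ │
│ │ ┌───┐ │ ╶─┤ ╶─┘ │ │
│ │ │   │ │   │     │ │
│ ╵ │ ╶─┘ └─╴ ├─────┘ │
│   │         │       │
└───┴─────────┴───────┘

Path to Q:

┌───┬─────┬───────────┐
│A ↓│↱ → ↓│↱ → → ↓    │
│ ╷ ╵ ╶─┐ ╵ ┌───┐ ╶───┤
│ │↳ ↑  │↳ ↑│   │↳ → ↓│
├─┴─────┴───┤ ╷ └─┬─╴ │
│           │ │   │↓ ↲│
│ ╶───────┐ ╵ ├─╴ │ ╷ │
│         │   │   │↓│ │
├─────╴ ┌─┴───┘ ┌─┘ │ │
│       │       │  ↓│ │
│ ╶─┬───┤ ╷ ┌─┬─┤ ╷ │ │
│   │   │ │ │ │ │ │↓│ │
├─╴ │ ╷ │ └─┘ │ ╵ │ └─┤
│   │ │ │     │   │↳ ↓│
│ ┌─┘ └─┴─────┴───┼─╴ │
│ │               │↓ ↲│
│ ├───────┬─╴ ┌─╴ │ ╷ │
│ │       │   │   │↓│ │
│ │ ┌───┐ │ ╶─┤ ╶─┘ │ │
│ │ │   │ │   │  Q ↲│ │
│ ╵ │ ╶─┘ └─╴ ├─────┘ │
│   │         │       │
└───┴─────────┴───────┘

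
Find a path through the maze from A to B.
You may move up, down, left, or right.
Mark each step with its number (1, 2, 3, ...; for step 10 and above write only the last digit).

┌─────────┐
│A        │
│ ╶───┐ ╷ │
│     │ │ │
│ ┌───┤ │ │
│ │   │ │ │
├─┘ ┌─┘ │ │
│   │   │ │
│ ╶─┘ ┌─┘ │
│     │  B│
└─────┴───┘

Finding the shortest path through the maze:
Path length: 8 steps
Directions: right → right → right → right → down → down → down → down

Solution:

┌─────────┐
│A 1 2 3 4│
│ ╶───┐ ╷ │
│     │ │5│
│ ┌───┤ │ │
│ │   │ │6│
├─┘ ┌─┘ │ │
│   │   │7│
│ ╶─┘ ┌─┘ │
│     │  B│
└─────┴───┘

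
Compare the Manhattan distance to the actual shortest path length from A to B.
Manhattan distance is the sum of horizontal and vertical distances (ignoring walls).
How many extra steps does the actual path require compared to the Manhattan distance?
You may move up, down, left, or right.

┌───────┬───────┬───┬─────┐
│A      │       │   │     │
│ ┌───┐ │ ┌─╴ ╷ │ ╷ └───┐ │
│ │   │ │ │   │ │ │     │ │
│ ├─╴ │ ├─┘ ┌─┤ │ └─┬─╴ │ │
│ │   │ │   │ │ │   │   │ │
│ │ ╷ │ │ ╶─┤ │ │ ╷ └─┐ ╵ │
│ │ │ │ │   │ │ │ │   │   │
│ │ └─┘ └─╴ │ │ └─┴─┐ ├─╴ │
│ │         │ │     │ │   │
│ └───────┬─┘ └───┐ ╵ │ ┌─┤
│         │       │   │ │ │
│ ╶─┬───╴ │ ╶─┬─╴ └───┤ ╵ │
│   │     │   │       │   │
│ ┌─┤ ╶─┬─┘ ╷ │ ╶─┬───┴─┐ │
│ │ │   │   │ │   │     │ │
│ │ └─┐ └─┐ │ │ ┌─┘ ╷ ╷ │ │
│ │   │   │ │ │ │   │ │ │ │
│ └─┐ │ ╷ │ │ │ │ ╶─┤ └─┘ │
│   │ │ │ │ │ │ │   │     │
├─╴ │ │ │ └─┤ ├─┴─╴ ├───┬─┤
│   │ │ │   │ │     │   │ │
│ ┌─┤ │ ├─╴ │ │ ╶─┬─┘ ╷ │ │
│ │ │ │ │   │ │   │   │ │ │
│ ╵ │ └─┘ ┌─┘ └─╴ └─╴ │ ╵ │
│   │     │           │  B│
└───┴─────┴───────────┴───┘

Manhattan distance: |12 - 0| + |12 - 0| = 24
Actual path length: 70
Extra steps: 70 - 24 = 46

Solution:

┌───────┬───────┬───┬─────┐
│A → → ↓│    ↱ ↓│↱ ↓│     │
│ ┌───┐ │ ┌─╴ ╷ │ ╷ └───┐ │
│ │   │↓│ │↱ ↑│↓│↑│↳ → ↓│ │
│ ├─╴ │ ├─┘ ┌─┤ │ └─┬─╴ │ │
│ │   │↓│↱ ↑│ │↓│↑ ↰│  ↓│ │
│ │ ╷ │ │ ╶─┤ │ │ ╷ └─┐ ╵ │
│ │ │ │↓│↑ ↰│ │↓│ │↑ ↰│↳ ↓│
│ │ └─┘ └─╴ │ │ └─┴─┐ ├─╴ │
│ │    ↳ → ↑│ │↳ → ↓│↑│↓ ↲│
│ └───────┬─┘ └───┐ ╵ │ ┌─┤
│         │       │↳ ↑│↓│ │
│ ╶─┬───╴ │ ╶─┬─╴ └───┤ ╵ │
│   │     │   │       │↳ ↓│
│ ┌─┤ ╶─┬─┘ ╷ │ ╶─┬───┴─┐ │
│ │ │   │   │ │   │↓ ↰  │↓│
│ │ └─┐ └─┐ │ │ ┌─┘ ╷ ╷ │ │
│ │   │   │ │ │ │↓ ↲│↑│ │↓│
│ └─┐ │ ╷ │ │ │ │ ╶─┤ └─┘ │
│   │ │ │ │ │ │ │↳ ↓│↑ ← ↲│
├─╴ │ │ │ └─┤ ├─┴─╴ ├───┬─┤
│   │ │ │   │ │↓ ← ↲│↱ ↓│ │
│ ┌─┤ │ ├─╴ │ │ ╶─┬─┘ ╷ │ │
│ │ │ │ │   │ │↳ ↓│  ↑│↓│ │
│ ╵ │ └─┘ ┌─┘ └─╴ └─╴ │ ╵ │
│   │     │      ↳ → ↑│↳ B│
└───┴─────┴───────────┴───┘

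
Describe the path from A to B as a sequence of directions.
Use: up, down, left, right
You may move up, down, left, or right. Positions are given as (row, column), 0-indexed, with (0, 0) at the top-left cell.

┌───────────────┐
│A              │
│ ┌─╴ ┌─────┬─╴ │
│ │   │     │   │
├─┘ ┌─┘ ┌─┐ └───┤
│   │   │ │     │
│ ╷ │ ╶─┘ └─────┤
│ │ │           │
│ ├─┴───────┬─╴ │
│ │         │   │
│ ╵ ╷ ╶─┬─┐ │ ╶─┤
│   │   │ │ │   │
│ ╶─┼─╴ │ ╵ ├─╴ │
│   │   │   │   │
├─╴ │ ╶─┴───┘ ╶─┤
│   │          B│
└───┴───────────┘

Finding the path and converting it to directions:
Path through cells: (0,0) → (0,1) → (0,2) → (1,2) → (1,1) → (2,1) → (2,0) → (3,0) → (4,0) → (5,0) → (5,1) → (4,1) → (4,2) → (5,2) → (5,3) → (6,3) → (6,2) → (7,2) → (7,3) → (7,4) → (7,5) → (7,6) → (7,7)
Directions: right, right, down, left, down, left, down, down, down, right, up, right, down, right, down, left, down, right, right, right, right, right

Solution:

┌───────────────┐
│A → ↓          │
│ ┌─╴ ┌─────┬─╴ │
│ │↓ ↲│     │   │
├─┘ ┌─┘ ┌─┐ └───┤
│↓ ↲│   │ │     │
│ ╷ │ ╶─┘ └─────┤
│↓│ │           │
│ ├─┴───────┬─╴ │
│↓│↱ ↓      │   │
│ ╵ ╷ ╶─┬─┐ │ ╶─┤
│↳ ↑│↳ ↓│ │ │   │
│ ╶─┼─╴ │ ╵ ├─╴ │
│   │↓ ↲│   │   │
├─╴ │ ╶─┴───┘ ╶─┤
│   │↳ → → → → B│
└───┴───────────┘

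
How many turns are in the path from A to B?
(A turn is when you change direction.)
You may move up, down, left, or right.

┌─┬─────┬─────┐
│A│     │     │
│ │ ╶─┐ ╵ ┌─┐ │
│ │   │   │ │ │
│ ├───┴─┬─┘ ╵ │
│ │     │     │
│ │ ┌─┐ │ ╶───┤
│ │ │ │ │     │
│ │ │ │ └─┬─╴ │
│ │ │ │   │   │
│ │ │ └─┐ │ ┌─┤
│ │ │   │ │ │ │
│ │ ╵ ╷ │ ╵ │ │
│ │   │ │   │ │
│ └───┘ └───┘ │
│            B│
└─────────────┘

Directions: down, down, down, down, down, down, down, right, right, right, right, right, right
Number of turns: 1

Solution:

┌─┬─────┬─────┐
│A│     │     │
│ │ ╶─┐ ╵ ┌─┐ │
│↓│   │   │ │ │
│ ├───┴─┬─┘ ╵ │
│↓│     │     │
│ │ ┌─┐ │ ╶───┤
│↓│ │ │ │     │
│ │ │ │ └─┬─╴ │
│↓│ │ │   │   │
│ │ │ └─┐ │ ┌─┤
│↓│ │   │ │ │ │
│ │ ╵ ╷ │ ╵ │ │
│↓│   │ │   │ │
│ └───┘ └───┘ │
│↳ → → → → → B│
└─────────────┘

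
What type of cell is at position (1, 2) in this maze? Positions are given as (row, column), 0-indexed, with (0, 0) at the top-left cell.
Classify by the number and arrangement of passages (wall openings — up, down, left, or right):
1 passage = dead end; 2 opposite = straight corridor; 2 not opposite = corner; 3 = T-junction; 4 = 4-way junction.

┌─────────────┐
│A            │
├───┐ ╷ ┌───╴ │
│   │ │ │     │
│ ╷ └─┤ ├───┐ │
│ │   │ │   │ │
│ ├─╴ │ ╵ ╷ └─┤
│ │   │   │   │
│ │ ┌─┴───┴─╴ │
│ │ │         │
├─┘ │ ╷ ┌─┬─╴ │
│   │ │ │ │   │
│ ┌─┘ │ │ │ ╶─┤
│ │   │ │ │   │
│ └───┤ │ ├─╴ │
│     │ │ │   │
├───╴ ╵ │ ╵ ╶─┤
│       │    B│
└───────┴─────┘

Checking cell at (1, 2):
Number of passages: 1
Cell type: dead end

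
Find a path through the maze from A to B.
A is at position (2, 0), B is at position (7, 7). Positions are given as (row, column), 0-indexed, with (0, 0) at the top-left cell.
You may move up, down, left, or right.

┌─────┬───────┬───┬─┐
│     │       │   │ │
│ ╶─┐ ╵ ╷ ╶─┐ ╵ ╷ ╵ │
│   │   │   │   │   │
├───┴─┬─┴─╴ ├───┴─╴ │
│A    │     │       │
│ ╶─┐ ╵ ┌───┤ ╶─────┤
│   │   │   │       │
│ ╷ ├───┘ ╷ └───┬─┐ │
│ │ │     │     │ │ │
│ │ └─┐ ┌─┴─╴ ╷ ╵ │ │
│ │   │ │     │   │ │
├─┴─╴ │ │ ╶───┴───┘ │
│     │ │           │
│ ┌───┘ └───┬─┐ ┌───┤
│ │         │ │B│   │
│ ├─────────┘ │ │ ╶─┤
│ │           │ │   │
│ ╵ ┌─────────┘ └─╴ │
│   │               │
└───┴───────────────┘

Finding the shortest path from (2, 0) to (7, 7):
Path length: 32 steps
Directions: right → right → down → right → up → right → right → up → left → up → right → right → down → right → up → right → down → right → down → left → left → left → down → right → right → right → down → down → down → left → left → down

Solution:

┌─────┬───────┬───┬─┐
│     │  ↱ → ↓│↱ ↓│ │
│ ╶─┐ ╵ ╷ ╶─┐ ╵ ╷ ╵ │
│   │   │↑ ↰│↳ ↑│↳ ↓│
├───┴─┬─┴─╴ ├───┴─╴ │
│A → ↓│↱ → ↑│↓ ← ← ↲│
│ ╶─┐ ╵ ┌───┤ ╶─────┤
│   │↳ ↑│   │↳ → → ↓│
│ ╷ ├───┘ ╷ └───┬─┐ │
│ │ │     │     │ │↓│
│ │ └─┐ ┌─┴─╴ ╷ ╵ │ │
│ │   │ │     │   │↓│
├─┴─╴ │ │ ╶───┴───┘ │
│     │ │      ↓ ← ↲│
│ ┌───┘ └───┬─┐ ┌───┤
│ │         │ │B│   │
│ ├─────────┘ │ │ ╶─┤
│ │           │ │   │
│ ╵ ┌─────────┘ └─╴ │
│   │               │
└───┴───────────────┘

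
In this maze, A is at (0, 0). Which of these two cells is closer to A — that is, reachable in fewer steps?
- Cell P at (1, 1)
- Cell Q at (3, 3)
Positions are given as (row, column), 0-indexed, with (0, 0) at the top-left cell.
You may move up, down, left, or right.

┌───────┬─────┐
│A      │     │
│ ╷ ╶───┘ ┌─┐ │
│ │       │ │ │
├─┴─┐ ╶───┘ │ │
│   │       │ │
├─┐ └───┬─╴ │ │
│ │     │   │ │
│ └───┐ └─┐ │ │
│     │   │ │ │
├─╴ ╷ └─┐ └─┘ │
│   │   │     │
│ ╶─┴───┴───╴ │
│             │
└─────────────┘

Shortest path A → P at (1, 1): 2 steps
Shortest path A → Q at (3, 3): 18 steps

P is closer (2 steps vs 18 steps).

Path to P:

┌───────┬─────┐
│A ↓    │     │
│ ╷ ╶───┘ ┌─┐ │
│ │P      │ │ │
├─┴─┐ ╶───┘ │ │
│   │       │ │
├─┐ └───┬─╴ │ │
│ │     │   │ │
│ └───┐ └─┐ │ │
│     │   │ │ │
├─╴ ╷ └─┐ └─┘ │
│   │   │     │
│ ╶─┴───┴───╴ │
│             │
└─────────────┘

Path to Q:

┌───────┬─────┐
│A ↓    │↱ → ↓│
│ ╷ ╶───┘ ┌─┐ │
│ │↳ → → ↑│ │↓│
├─┴─┐ ╶───┘ │ │
│   │       │↓│
├─┐ └───┬─╴ │ │
│ │    Q│   │↓│
│ └───┐ └─┐ │ │
│     │↑ ↰│ │↓│
├─╴ ╷ └─┐ └─┘ │
│   │   │↑ ← ↲│
│ ╶─┴───┴───╴ │
│             │
└─────────────┘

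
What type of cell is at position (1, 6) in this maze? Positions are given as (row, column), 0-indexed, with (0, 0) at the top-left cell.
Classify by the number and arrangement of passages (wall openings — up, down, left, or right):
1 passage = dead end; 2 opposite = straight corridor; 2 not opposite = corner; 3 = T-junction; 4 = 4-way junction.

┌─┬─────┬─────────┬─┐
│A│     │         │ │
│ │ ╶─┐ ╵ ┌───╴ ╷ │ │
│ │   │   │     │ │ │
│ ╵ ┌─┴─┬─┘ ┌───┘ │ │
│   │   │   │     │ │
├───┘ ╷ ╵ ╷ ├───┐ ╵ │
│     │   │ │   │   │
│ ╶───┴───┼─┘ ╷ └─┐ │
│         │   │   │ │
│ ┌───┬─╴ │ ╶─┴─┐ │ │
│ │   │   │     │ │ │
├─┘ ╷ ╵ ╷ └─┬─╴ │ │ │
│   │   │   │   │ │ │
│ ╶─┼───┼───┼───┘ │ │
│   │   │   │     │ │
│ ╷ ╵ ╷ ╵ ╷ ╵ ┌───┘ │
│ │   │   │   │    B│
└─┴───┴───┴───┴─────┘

Checking cell at (1, 6):
Number of passages: 2
Cell type: straight corridor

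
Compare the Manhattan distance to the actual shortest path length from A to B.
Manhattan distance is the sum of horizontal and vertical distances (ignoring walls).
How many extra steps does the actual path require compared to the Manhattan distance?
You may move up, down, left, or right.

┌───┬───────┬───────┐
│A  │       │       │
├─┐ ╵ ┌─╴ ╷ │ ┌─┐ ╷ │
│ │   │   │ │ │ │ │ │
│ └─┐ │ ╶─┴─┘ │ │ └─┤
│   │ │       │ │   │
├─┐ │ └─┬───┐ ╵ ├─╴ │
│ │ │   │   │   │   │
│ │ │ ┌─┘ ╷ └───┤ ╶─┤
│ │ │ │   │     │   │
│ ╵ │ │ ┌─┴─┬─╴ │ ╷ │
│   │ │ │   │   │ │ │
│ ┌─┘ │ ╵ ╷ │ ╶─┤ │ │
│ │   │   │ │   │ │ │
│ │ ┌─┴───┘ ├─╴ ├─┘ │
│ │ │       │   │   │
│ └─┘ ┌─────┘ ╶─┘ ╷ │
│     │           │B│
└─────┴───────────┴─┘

Manhattan distance: |8 - 0| + |9 - 0| = 17
Actual path length: 27
Extra steps: 27 - 17 = 10

Solution:

┌───┬───────┬───────┐
│A ↓│↱ → ↓  │↱ → ↓  │
├─┐ ╵ ┌─╴ ╷ │ ┌─┐ ╷ │
│ │↳ ↑│↓ ↲│ │↑│ │↓│ │
│ └─┐ │ ╶─┴─┘ │ │ └─┤
│   │ │↳ → → ↑│ │↳ ↓│
├─┐ │ └─┬───┐ ╵ ├─╴ │
│ │ │   │   │   │↓ ↲│
│ │ │ ┌─┘ ╷ └───┤ ╶─┤
│ │ │ │   │     │↳ ↓│
│ ╵ │ │ ┌─┴─┬─╴ │ ╷ │
│   │ │ │   │   │ │↓│
│ ┌─┘ │ ╵ ╷ │ ╶─┤ │ │
│ │   │   │ │   │ │↓│
│ │ ┌─┴───┘ ├─╴ ├─┘ │
│ │ │       │   │  ↓│
│ └─┘ ┌─────┘ ╶─┘ ╷ │
│     │           │B│
└─────┴───────────┴─┘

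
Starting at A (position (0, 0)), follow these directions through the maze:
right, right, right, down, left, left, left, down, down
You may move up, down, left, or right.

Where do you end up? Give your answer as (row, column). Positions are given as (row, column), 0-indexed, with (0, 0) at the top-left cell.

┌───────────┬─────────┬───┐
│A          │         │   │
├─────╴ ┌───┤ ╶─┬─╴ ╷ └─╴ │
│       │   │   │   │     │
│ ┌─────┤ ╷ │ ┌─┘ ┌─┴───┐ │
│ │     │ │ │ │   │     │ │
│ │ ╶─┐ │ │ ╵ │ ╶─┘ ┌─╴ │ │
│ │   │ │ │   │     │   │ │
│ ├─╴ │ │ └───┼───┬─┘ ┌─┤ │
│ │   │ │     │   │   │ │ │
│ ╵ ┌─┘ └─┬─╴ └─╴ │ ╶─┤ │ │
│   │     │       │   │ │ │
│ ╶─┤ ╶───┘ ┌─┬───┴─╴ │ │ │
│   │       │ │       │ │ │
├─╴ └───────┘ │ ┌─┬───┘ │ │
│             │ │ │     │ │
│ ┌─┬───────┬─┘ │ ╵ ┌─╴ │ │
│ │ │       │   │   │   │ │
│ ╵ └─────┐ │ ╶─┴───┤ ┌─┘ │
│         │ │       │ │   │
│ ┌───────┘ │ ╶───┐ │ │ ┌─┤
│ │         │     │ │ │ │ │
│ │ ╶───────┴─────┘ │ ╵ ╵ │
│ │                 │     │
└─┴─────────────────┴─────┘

Following directions step by step:
Start: (0, 0)
  right: (0, 0) → (0, 1)
  right: (0, 1) → (0, 2)
  right: (0, 2) → (0, 3)
  down: (0, 3) → (1, 3)
  left: (1, 3) → (1, 2)
  left: (1, 2) → (1, 1)
  left: (1, 1) → (1, 0)
  down: (1, 0) → (2, 0)
  down: (2, 0) → (3, 0)
Final position: (3, 0)

Path taken:

┌───────────┬─────────┬───┐
│A → → ↓    │         │   │
├─────╴ ┌───┤ ╶─┬─╴ ╷ └─╴ │
│↓ ← ← ↲│   │   │   │     │
│ ┌─────┤ ╷ │ ┌─┘ ┌─┴───┐ │
│↓│     │ │ │ │   │     │ │
│ │ ╶─┐ │ │ ╵ │ ╶─┘ ┌─╴ │ │
│B│   │ │ │   │     │   │ │
│ ├─╴ │ │ └───┼───┬─┘ ┌─┤ │
│ │   │ │     │   │   │ │ │
│ ╵ ┌─┘ └─┬─╴ └─╴ │ ╶─┤ │ │
│   │     │       │   │ │ │
│ ╶─┤ ╶───┘ ┌─┬───┴─╴ │ │ │
│   │       │ │       │ │ │
├─╴ └───────┘ │ ┌─┬───┘ │ │
│             │ │ │     │ │
│ ┌─┬───────┬─┘ │ ╵ ┌─╴ │ │
│ │ │       │   │   │   │ │
│ ╵ └─────┐ │ ╶─┴───┤ ┌─┘ │
│         │ │       │ │   │
│ ┌───────┘ │ ╶───┐ │ │ ┌─┤
│ │         │     │ │ │ │ │
│ │ ╶───────┴─────┘ │ ╵ ╵ │
│ │                 │     │
└─┴─────────────────┴─────┘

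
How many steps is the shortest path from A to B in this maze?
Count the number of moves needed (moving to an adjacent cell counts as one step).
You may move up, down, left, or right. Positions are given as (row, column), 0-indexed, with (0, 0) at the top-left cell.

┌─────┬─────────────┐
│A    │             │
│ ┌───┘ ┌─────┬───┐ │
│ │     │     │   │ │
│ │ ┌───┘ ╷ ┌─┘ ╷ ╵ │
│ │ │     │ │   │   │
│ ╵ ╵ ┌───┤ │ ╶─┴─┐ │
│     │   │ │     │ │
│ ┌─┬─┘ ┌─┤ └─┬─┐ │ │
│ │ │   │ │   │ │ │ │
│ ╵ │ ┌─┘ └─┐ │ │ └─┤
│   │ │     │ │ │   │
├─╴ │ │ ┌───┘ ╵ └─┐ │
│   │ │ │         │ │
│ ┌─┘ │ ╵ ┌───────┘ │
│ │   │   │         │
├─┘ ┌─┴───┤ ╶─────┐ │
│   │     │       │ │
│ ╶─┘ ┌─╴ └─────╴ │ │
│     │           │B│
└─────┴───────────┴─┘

Using BFS to find shortest path:
Start: (0, 0), End: (9, 9)
Path found:
(0,0) → (1,0) → (2,0) → (3,0) → (3,1) → (2,1) → (1,1) → (1,2) → (1,3) → (0,3) → (0,4) → (0,5) → (0,6) → (0,7) → (0,8) → (0,9) → (1,9) → (2,9) → (2,8) → (1,8) → (1,7) → (2,7) → (2,6) → (3,6) → (3,7) → (3,8) → (4,8) → (5,8) → (5,9) → (6,9) → (7,9) → (8,9) → (9,9)
Number of steps: 32

Solution:

┌─────┬─────────────┐
│A    │↱ → → → → → ↓│
│ ┌───┘ ┌─────┬───┐ │
│↓│↱ → ↑│     │↓ ↰│↓│
│ │ ┌───┘ ╷ ┌─┘ ╷ ╵ │
│↓│↑│     │ │↓ ↲│↑ ↲│
│ ╵ ╵ ┌───┤ │ ╶─┴─┐ │
│↳ ↑  │   │ │↳ → ↓│ │
│ ┌─┬─┘ ┌─┤ └─┬─┐ │ │
│ │ │   │ │   │ │↓│ │
│ ╵ │ ┌─┘ └─┐ │ │ └─┤
│   │ │     │ │ │↳ ↓│
├─╴ │ │ ┌───┘ ╵ └─┐ │
│   │ │ │         │↓│
│ ┌─┘ │ ╵ ┌───────┘ │
│ │   │   │        ↓│
├─┘ ┌─┴───┤ ╶─────┐ │
│   │     │       │↓│
│ ╶─┘ ┌─╴ └─────╴ │ │
│     │           │B│
└─────┴───────────┴─┘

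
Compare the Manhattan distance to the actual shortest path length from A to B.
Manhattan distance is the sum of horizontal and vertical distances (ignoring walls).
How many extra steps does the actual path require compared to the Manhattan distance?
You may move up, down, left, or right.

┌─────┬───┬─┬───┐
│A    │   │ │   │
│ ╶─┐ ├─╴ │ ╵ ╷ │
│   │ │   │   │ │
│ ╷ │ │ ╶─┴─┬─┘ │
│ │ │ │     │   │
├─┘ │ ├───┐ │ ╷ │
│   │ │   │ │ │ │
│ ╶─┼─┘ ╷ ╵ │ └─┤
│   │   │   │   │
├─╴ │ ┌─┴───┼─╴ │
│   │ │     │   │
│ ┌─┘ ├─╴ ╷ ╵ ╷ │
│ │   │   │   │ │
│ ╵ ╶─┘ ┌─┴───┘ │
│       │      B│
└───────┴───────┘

Manhattan distance: |7 - 0| + |7 - 0| = 14
Actual path length: 24
Extra steps: 24 - 14 = 10

Solution:

┌─────┬───┬─┬───┐
│A    │   │ │   │
│ ╶─┐ ├─╴ │ ╵ ╷ │
│↳ ↓│ │   │   │ │
│ ╷ │ │ ╶─┴─┬─┘ │
│ │↓│ │     │   │
├─┘ │ ├───┐ │ ╷ │
│↓ ↲│ │   │ │ │ │
│ ╶─┼─┘ ╷ ╵ │ └─┤
│↳ ↓│   │   │   │
├─╴ │ ┌─┴───┼─╴ │
│↓ ↲│ │  ↱ ↓│↱ ↓│
│ ┌─┘ ├─╴ ╷ ╵ ╷ │
│↓│   │↱ ↑│↳ ↑│↓│
│ ╵ ╶─┘ ┌─┴───┘ │
│↳ → → ↑│      B│
└───────┴───────┘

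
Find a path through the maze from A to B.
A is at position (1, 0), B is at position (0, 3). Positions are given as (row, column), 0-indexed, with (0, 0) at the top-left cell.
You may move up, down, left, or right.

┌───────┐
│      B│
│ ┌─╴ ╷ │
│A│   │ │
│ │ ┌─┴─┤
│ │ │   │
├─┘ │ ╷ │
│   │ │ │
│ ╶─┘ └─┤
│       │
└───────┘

Finding the shortest path from (1, 0) to (0, 3):
Path length: 4 steps
Directions: up → right → right → right

Solution:

┌───────┐
│↱ → → B│
│ ┌─╴ ╷ │
│A│   │ │
│ │ ┌─┴─┤
│ │ │   │
├─┘ │ ╷ │
│   │ │ │
│ ╶─┘ └─┤
│       │
└───────┘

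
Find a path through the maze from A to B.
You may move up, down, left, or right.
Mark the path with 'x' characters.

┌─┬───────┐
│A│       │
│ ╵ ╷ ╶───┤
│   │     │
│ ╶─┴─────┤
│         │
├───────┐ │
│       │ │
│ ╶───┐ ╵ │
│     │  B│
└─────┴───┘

Finding the shortest path through the maze:
Path length: 8 steps
Directions: down → down → right → right → right → right → down → down

Solution:

┌─┬───────┐
│A│       │
│ ╵ ╷ ╶───┤
│x  │     │
│ ╶─┴─────┤
│x x x x x│
├───────┐ │
│       │x│
│ ╶───┐ ╵ │
│     │  B│
└─────┴───┘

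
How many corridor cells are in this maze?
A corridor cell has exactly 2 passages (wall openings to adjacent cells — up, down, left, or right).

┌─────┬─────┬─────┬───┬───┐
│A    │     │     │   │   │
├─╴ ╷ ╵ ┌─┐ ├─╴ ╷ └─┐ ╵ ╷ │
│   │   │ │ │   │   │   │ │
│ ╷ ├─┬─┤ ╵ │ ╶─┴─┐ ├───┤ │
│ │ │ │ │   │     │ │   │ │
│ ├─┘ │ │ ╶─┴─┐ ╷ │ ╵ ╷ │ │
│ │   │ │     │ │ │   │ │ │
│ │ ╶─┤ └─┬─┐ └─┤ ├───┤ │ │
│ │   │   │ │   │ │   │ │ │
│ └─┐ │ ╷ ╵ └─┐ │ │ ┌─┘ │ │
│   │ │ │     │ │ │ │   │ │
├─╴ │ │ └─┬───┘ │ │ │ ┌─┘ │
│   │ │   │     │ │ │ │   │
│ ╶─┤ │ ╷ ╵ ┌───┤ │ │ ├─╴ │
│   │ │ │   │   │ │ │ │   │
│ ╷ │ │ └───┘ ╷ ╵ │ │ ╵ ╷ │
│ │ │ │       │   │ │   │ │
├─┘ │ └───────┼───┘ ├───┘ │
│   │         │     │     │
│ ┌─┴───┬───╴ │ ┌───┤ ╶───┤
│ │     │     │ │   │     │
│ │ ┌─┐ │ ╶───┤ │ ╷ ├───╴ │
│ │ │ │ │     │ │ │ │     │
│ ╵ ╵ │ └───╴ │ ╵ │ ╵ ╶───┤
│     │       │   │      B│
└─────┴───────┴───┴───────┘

Counting cells with exactly 2 passages:
Total corridor cells: 141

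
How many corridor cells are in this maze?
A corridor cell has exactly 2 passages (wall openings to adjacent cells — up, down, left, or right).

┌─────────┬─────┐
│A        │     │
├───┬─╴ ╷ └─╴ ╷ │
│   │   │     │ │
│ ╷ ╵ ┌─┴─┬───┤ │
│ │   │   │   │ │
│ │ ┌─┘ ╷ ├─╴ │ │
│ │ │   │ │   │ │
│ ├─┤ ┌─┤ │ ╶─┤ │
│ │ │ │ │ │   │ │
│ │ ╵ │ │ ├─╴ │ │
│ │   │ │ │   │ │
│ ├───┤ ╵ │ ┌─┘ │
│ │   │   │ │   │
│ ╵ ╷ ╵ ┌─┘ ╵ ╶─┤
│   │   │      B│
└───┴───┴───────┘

Counting cells with exactly 2 passages:
Total corridor cells: 50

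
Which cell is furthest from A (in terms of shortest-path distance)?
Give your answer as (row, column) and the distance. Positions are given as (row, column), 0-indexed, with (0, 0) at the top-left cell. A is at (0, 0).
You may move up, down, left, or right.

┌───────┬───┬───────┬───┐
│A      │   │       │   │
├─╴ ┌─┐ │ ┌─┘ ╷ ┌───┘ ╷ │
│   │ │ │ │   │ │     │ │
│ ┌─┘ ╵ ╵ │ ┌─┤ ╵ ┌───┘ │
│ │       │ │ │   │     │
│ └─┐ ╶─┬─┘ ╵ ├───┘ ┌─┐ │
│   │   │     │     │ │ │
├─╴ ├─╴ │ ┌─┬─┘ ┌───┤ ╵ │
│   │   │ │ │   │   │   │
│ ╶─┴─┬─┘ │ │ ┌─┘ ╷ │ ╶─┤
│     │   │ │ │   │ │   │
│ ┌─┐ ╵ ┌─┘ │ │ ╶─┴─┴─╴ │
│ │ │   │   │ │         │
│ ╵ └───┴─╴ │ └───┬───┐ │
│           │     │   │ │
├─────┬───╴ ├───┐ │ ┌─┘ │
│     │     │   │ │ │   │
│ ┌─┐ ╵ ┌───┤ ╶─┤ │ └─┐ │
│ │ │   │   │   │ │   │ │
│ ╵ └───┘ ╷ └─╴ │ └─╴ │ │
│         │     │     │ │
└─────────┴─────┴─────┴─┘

Computing BFS distances from A to all cells:
Furthest cell: (7, 10)
Distance: 55 steps

Path from A to the furthest cell:

┌───────┬───┬───────┬───┐
│A ↓    │   │↱ ↓    │↱ ↓│
├─╴ ┌─┐ │ ┌─┘ ╷ ┌───┘ ╷ │
│↓ ↲│ │ │ │↱ ↑│↓│↱ → ↑│↓│
│ ┌─┘ ╵ ╵ │ ┌─┤ ╵ ┌───┘ │
│↓│       │↑│ │↳ ↑│↓ ← ↲│
│ └─┐ ╶─┬─┘ ╵ ├───┘ ┌─┐ │
│↳ ↓│   │↱ ↑  │↓ ← ↲│ │ │
├─╴ ├─╴ │ ┌─┬─┘ ┌───┤ ╵ │
│↓ ↲│   │↑│ │↓ ↲│   │   │
│ ╶─┴─┬─┘ │ │ ┌─┘ ╷ │ ╶─┤
│↳ → ↓│↱ ↑│ │↓│   │ │   │
│ ┌─┐ ╵ ┌─┘ │ │ ╶─┴─┴─╴ │
│ │ │↳ ↑│   │↓│         │
│ ╵ └───┴─╴ │ └───┬───┐ │
│           │↳ → ↓│↱ B│ │
├─────┬───╴ ├───┐ │ ┌─┘ │
│     │     │   │↓│↑│   │
│ ┌─┐ ╵ ┌───┤ ╶─┤ │ └─┐ │
│ │ │   │   │   │↓│↑ ↰│ │
│ ╵ └───┘ ╷ └─╴ │ └─╴ │ │
│         │     │↳ → ↑│ │
└─────────┴─────┴─────┴─┘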